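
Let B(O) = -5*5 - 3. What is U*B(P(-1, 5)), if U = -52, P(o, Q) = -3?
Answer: 1456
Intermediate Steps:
B(O) = -28 (B(O) = -25 - 3 = -28)
U*B(P(-1, 5)) = -52*(-28) = 1456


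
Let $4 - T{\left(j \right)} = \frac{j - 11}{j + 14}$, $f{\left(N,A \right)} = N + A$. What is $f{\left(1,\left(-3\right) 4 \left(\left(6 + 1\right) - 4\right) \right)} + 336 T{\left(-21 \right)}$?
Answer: $-227$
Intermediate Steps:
$f{\left(N,A \right)} = A + N$
$T{\left(j \right)} = 4 - \frac{-11 + j}{14 + j}$ ($T{\left(j \right)} = 4 - \frac{j - 11}{j + 14} = 4 - \frac{-11 + j}{14 + j}$)
$f{\left(1,\left(-3\right) 4 \left(\left(6 + 1\right) - 4\right) \right)} + 336 T{\left(-21 \right)} = \left(\left(-3\right) 4 \left(\left(6 + 1\right) - 4\right) + 1\right) + 336 \frac{67 + 3 \left(-21\right)}{14 - 21} = \left(- 12 \left(7 - 4\right) + 1\right) + 336 \frac{67 - 63}{-7} = \left(\left(-12\right) 3 + 1\right) + 336 \left(\left(- \frac{1}{7}\right) 4\right) = \left(-36 + 1\right) + 336 \left(- \frac{4}{7}\right) = -35 - 192 = -227$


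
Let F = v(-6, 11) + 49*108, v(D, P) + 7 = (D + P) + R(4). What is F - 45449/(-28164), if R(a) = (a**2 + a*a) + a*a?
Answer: 150384881/28164 ≈ 5339.6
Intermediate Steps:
R(a) = 3*a**2 (R(a) = (a**2 + a**2) + a**2 = 2*a**2 + a**2 = 3*a**2)
v(D, P) = 41 + D + P (v(D, P) = -7 + ((D + P) + 3*4**2) = -7 + ((D + P) + 3*16) = -7 + ((D + P) + 48) = -7 + (48 + D + P) = 41 + D + P)
F = 5338 (F = (41 - 6 + 11) + 49*108 = 46 + 5292 = 5338)
F - 45449/(-28164) = 5338 - 45449/(-28164) = 5338 - 45449*(-1/28164) = 5338 + 45449/28164 = 150384881/28164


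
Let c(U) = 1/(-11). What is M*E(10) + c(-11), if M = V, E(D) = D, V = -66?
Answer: -7261/11 ≈ -660.09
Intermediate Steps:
c(U) = -1/11
M = -66
M*E(10) + c(-11) = -66*10 - 1/11 = -660 - 1/11 = -7261/11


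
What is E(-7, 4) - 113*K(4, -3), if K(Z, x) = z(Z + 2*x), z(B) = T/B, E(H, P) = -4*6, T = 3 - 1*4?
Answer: -161/2 ≈ -80.500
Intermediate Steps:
T = -1 (T = 3 - 4 = -1)
E(H, P) = -24
z(B) = -1/B
K(Z, x) = -1/(Z + 2*x)
E(-7, 4) - 113*K(4, -3) = -24 - (-113)/(4 + 2*(-3)) = -24 - (-113)/(4 - 6) = -24 - (-113)/(-2) = -24 - (-113)*(-1)/2 = -24 - 113*½ = -24 - 113/2 = -161/2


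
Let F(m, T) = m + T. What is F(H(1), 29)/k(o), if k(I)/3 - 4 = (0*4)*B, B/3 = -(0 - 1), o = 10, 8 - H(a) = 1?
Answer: 3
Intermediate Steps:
H(a) = 7 (H(a) = 8 - 1*1 = 8 - 1 = 7)
F(m, T) = T + m
B = 3 (B = 3*(-(0 - 1)) = 3*(-1*(-1)) = 3*1 = 3)
k(I) = 12 (k(I) = 12 + 3*((0*4)*3) = 12 + 3*(0*3) = 12 + 3*0 = 12 + 0 = 12)
F(H(1), 29)/k(o) = (29 + 7)/12 = 36*(1/12) = 3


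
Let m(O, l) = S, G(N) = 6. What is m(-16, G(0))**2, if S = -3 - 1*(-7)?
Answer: 16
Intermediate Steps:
S = 4 (S = -3 + 7 = 4)
m(O, l) = 4
m(-16, G(0))**2 = 4**2 = 16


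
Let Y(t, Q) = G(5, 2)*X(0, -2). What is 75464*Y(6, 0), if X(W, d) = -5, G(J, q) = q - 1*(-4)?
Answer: -2263920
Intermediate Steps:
G(J, q) = 4 + q (G(J, q) = q + 4 = 4 + q)
Y(t, Q) = -30 (Y(t, Q) = (4 + 2)*(-5) = 6*(-5) = -30)
75464*Y(6, 0) = 75464*(-30) = -2263920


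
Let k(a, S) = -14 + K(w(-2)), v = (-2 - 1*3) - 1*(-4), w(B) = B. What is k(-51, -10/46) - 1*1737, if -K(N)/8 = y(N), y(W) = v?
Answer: -1743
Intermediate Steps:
v = -1 (v = (-2 - 3) + 4 = -5 + 4 = -1)
y(W) = -1
K(N) = 8 (K(N) = -8*(-1) = 8)
k(a, S) = -6 (k(a, S) = -14 + 8 = -6)
k(-51, -10/46) - 1*1737 = -6 - 1*1737 = -6 - 1737 = -1743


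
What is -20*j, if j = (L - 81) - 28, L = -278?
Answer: 7740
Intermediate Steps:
j = -387 (j = (-278 - 81) - 28 = -359 - 28 = -387)
-20*j = -20*(-387) = 7740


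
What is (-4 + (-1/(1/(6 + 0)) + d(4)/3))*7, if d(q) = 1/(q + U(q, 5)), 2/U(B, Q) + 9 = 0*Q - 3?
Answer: -1596/23 ≈ -69.391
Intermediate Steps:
U(B, Q) = -⅙ (U(B, Q) = 2/(-9 + (0*Q - 3)) = 2/(-9 + (0 - 3)) = 2/(-9 - 3) = 2/(-12) = 2*(-1/12) = -⅙)
d(q) = 1/(-⅙ + q) (d(q) = 1/(q - ⅙) = 1/(-⅙ + q))
(-4 + (-1/(1/(6 + 0)) + d(4)/3))*7 = (-4 + (-1/(1/(6 + 0)) + (6/(-1 + 6*4))/3))*7 = (-4 + (-1/(1/6) + (6/(-1 + 24))*(⅓)))*7 = (-4 + (-1/⅙ + (6/23)*(⅓)))*7 = (-4 + (-1*6 + (6*(1/23))*(⅓)))*7 = (-4 + (-6 + (6/23)*(⅓)))*7 = (-4 + (-6 + 2/23))*7 = (-4 - 136/23)*7 = -228/23*7 = -1596/23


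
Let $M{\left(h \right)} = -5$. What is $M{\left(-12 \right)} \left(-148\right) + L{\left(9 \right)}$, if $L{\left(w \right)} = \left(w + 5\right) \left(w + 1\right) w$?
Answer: $2000$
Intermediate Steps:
$L{\left(w \right)} = w \left(1 + w\right) \left(5 + w\right)$ ($L{\left(w \right)} = \left(5 + w\right) \left(1 + w\right) w = \left(1 + w\right) \left(5 + w\right) w = w \left(1 + w\right) \left(5 + w\right)$)
$M{\left(-12 \right)} \left(-148\right) + L{\left(9 \right)} = \left(-5\right) \left(-148\right) + 9 \left(5 + 9^{2} + 6 \cdot 9\right) = 740 + 9 \left(5 + 81 + 54\right) = 740 + 9 \cdot 140 = 740 + 1260 = 2000$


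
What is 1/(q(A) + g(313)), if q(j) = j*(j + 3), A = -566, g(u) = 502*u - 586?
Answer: 1/475198 ≈ 2.1044e-6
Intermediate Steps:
g(u) = -586 + 502*u
q(j) = j*(3 + j)
1/(q(A) + g(313)) = 1/(-566*(3 - 566) + (-586 + 502*313)) = 1/(-566*(-563) + (-586 + 157126)) = 1/(318658 + 156540) = 1/475198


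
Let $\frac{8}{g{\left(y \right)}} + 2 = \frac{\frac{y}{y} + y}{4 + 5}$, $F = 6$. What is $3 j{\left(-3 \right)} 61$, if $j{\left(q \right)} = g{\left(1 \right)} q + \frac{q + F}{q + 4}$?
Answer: $\frac{6039}{2} \approx 3019.5$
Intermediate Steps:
$g{\left(y \right)} = \frac{8}{- \frac{17}{9} + \frac{y}{9}}$ ($g{\left(y \right)} = \frac{8}{-2 + \frac{\frac{y}{y} + y}{4 + 5}} = \frac{8}{-2 + \frac{1 + y}{9}} = \frac{8}{-2 + \left(1 + y\right) \frac{1}{9}} = \frac{8}{-2 + \left(\frac{1}{9} + \frac{y}{9}\right)} = \frac{8}{- \frac{17}{9} + \frac{y}{9}}$)
$j{\left(q \right)} = - \frac{9 q}{2} + \frac{6 + q}{4 + q}$ ($j{\left(q \right)} = \frac{72}{-17 + 1} q + \frac{q + 6}{q + 4} = \frac{72}{-16} q + \frac{6 + q}{4 + q} = 72 \left(- \frac{1}{16}\right) q + \frac{6 + q}{4 + q} = - \frac{9 q}{2} + \frac{6 + q}{4 + q}$)
$3 j{\left(-3 \right)} 61 = 3 \frac{12 - -102 - 9 \left(-3\right)^{2}}{2 \left(4 - 3\right)} 61 = 3 \frac{12 + 102 - 81}{2 \cdot 1} \cdot 61 = 3 \cdot \frac{1}{2} \cdot 1 \left(12 + 102 - 81\right) 61 = 3 \cdot \frac{1}{2} \cdot 1 \cdot 33 \cdot 61 = 3 \cdot \frac{33}{2} \cdot 61 = \frac{99}{2} \cdot 61 = \frac{6039}{2}$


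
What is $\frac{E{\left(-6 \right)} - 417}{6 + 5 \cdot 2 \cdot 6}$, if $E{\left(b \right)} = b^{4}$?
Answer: $\frac{293}{22} \approx 13.318$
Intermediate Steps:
$\frac{E{\left(-6 \right)} - 417}{6 + 5 \cdot 2 \cdot 6} = \frac{\left(-6\right)^{4} - 417}{6 + 5 \cdot 2 \cdot 6} = \frac{1296 - 417}{6 + 10 \cdot 6} = \frac{879}{6 + 60} = \frac{879}{66} = 879 \cdot \frac{1}{66} = \frac{293}{22}$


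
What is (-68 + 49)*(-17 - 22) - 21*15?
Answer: 426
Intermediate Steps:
(-68 + 49)*(-17 - 22) - 21*15 = -19*(-39) - 315 = 741 - 315 = 426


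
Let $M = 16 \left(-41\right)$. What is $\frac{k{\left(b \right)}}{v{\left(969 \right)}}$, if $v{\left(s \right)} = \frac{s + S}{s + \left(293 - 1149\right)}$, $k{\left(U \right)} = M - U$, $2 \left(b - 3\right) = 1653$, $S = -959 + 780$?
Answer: $- \frac{335723}{1580} \approx -212.48$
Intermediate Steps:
$S = -179$
$b = \frac{1659}{2}$ ($b = 3 + \frac{1}{2} \cdot 1653 = 3 + \frac{1653}{2} = \frac{1659}{2} \approx 829.5$)
$M = -656$
$k{\left(U \right)} = -656 - U$
$v{\left(s \right)} = \frac{-179 + s}{-856 + s}$ ($v{\left(s \right)} = \frac{s - 179}{s + \left(293 - 1149\right)} = \frac{-179 + s}{s + \left(293 - 1149\right)} = \frac{-179 + s}{s - 856} = \frac{-179 + s}{-856 + s}$)
$\frac{k{\left(b \right)}}{v{\left(969 \right)}} = \frac{-656 - \frac{1659}{2}}{\frac{1}{-856 + 969} \left(-179 + 969\right)} = \frac{-656 - \frac{1659}{2}}{\frac{1}{113} \cdot 790} = - \frac{2971}{2 \cdot \frac{1}{113} \cdot 790} = - \frac{2971}{2 \cdot \frac{790}{113}} = \left(- \frac{2971}{2}\right) \frac{113}{790} = - \frac{335723}{1580}$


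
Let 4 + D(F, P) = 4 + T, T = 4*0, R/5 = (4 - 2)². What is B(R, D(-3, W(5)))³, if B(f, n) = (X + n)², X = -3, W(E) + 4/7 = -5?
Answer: 729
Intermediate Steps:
W(E) = -39/7 (W(E) = -4/7 - 5 = -39/7)
R = 20 (R = 5*(4 - 2)² = 5*2² = 5*4 = 20)
T = 0
D(F, P) = 0 (D(F, P) = -4 + (4 + 0) = -4 + 4 = 0)
B(f, n) = (-3 + n)²
B(R, D(-3, W(5)))³ = ((-3 + 0)²)³ = ((-3)²)³ = 9³ = 729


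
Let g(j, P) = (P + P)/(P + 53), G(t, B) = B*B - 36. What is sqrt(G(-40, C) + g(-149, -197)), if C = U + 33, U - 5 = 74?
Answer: sqrt(1801546)/12 ≈ 111.85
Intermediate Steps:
U = 79 (U = 5 + 74 = 79)
C = 112 (C = 79 + 33 = 112)
G(t, B) = -36 + B**2 (G(t, B) = B**2 - 36 = -36 + B**2)
g(j, P) = 2*P/(53 + P) (g(j, P) = (2*P)/(53 + P) = 2*P/(53 + P))
sqrt(G(-40, C) + g(-149, -197)) = sqrt((-36 + 112**2) + 2*(-197)/(53 - 197)) = sqrt((-36 + 12544) + 2*(-197)/(-144)) = sqrt(12508 + 2*(-197)*(-1/144)) = sqrt(12508 + 197/72) = sqrt(900773/72) = sqrt(1801546)/12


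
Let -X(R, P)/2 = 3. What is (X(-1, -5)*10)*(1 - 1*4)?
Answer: 180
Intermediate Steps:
X(R, P) = -6 (X(R, P) = -2*3 = -6)
(X(-1, -5)*10)*(1 - 1*4) = (-6*10)*(1 - 1*4) = -60*(1 - 4) = -60*(-3) = 180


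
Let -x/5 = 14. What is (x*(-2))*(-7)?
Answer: -980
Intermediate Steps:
x = -70 (x = -5*14 = -70)
(x*(-2))*(-7) = -70*(-2)*(-7) = 140*(-7) = -980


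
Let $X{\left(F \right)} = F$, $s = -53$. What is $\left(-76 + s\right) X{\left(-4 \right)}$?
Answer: $516$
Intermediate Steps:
$\left(-76 + s\right) X{\left(-4 \right)} = \left(-76 - 53\right) \left(-4\right) = \left(-129\right) \left(-4\right) = 516$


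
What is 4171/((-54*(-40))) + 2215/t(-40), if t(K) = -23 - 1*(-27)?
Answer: 1200271/2160 ≈ 555.68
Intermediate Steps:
t(K) = 4 (t(K) = -23 + 27 = 4)
4171/((-54*(-40))) + 2215/t(-40) = 4171/((-54*(-40))) + 2215/4 = 4171/2160 + 2215*(¼) = 4171*(1/2160) + 2215/4 = 4171/2160 + 2215/4 = 1200271/2160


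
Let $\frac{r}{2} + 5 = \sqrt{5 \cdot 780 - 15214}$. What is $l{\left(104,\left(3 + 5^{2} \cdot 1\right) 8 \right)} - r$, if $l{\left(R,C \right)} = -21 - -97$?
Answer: $86 - 2 i \sqrt{11314} \approx 86.0 - 212.73 i$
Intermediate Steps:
$r = -10 + 2 i \sqrt{11314}$ ($r = -10 + 2 \sqrt{5 \cdot 780 - 15214} = -10 + 2 \sqrt{3900 - 15214} = -10 + 2 \sqrt{-11314} = -10 + 2 i \sqrt{11314} \approx -10.0 + 212.73 i$)
$l{\left(R,C \right)} = 76$ ($l{\left(R,C \right)} = -21 + 97 = 76$)
$l{\left(104,\left(3 + 5^{2} \cdot 1\right) 8 \right)} - r = 76 - \left(-10 + 2 i \sqrt{11314}\right) = 76 + \left(10 - 2 i \sqrt{11314}\right) = 86 - 2 i \sqrt{11314}$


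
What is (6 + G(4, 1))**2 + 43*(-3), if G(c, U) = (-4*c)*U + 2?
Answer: -65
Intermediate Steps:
G(c, U) = 2 - 4*U*c (G(c, U) = -4*U*c + 2 = 2 - 4*U*c)
(6 + G(4, 1))**2 + 43*(-3) = (6 + (2 - 4*1*4))**2 + 43*(-3) = (6 + (2 - 16))**2 - 129 = (6 - 14)**2 - 129 = (-8)**2 - 129 = 64 - 129 = -65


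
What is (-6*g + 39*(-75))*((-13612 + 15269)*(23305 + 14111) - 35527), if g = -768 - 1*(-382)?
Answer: -37735336065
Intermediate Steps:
g = -386 (g = -768 + 382 = -386)
(-6*g + 39*(-75))*((-13612 + 15269)*(23305 + 14111) - 35527) = (-6*(-386) + 39*(-75))*((-13612 + 15269)*(23305 + 14111) - 35527) = (2316 - 2925)*(1657*37416 - 35527) = -609*(61998312 - 35527) = -609*61962785 = -37735336065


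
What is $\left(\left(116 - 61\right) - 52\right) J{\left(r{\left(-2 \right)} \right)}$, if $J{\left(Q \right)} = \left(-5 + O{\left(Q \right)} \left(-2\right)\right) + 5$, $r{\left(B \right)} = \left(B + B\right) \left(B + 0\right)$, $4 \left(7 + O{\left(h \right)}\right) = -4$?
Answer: $48$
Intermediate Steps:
$O{\left(h \right)} = -8$ ($O{\left(h \right)} = -7 + \frac{1}{4} \left(-4\right) = -7 - 1 = -8$)
$r{\left(B \right)} = 2 B^{2}$ ($r{\left(B \right)} = 2 B B = 2 B^{2}$)
$J{\left(Q \right)} = 16$ ($J{\left(Q \right)} = \left(-5 - -16\right) + 5 = \left(-5 + 16\right) + 5 = 11 + 5 = 16$)
$\left(\left(116 - 61\right) - 52\right) J{\left(r{\left(-2 \right)} \right)} = \left(\left(116 - 61\right) - 52\right) 16 = \left(55 - 52\right) 16 = 3 \cdot 16 = 48$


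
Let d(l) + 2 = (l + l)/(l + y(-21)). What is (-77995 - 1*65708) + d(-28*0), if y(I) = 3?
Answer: -143705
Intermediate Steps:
d(l) = -2 + 2*l/(3 + l) (d(l) = -2 + (l + l)/(l + 3) = -2 + (2*l)/(3 + l) = -2 + 2*l/(3 + l))
(-77995 - 1*65708) + d(-28*0) = (-77995 - 1*65708) - 6/(3 - 28*0) = (-77995 - 65708) - 6/(3 + 0) = -143703 - 6/3 = -143703 - 6*⅓ = -143703 - 2 = -143705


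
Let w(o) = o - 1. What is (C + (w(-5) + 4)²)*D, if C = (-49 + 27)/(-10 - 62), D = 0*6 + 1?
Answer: 155/36 ≈ 4.3056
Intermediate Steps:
w(o) = -1 + o
D = 1 (D = 0 + 1 = 1)
C = 11/36 (C = -22/(-72) = -22*(-1/72) = 11/36 ≈ 0.30556)
(C + (w(-5) + 4)²)*D = (11/36 + ((-1 - 5) + 4)²)*1 = (11/36 + (-6 + 4)²)*1 = (11/36 + (-2)²)*1 = (11/36 + 4)*1 = (155/36)*1 = 155/36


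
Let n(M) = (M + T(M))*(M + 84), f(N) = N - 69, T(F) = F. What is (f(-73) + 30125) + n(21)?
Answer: 34393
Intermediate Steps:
f(N) = -69 + N
n(M) = 2*M*(84 + M) (n(M) = (M + M)*(M + 84) = (2*M)*(84 + M) = 2*M*(84 + M))
(f(-73) + 30125) + n(21) = ((-69 - 73) + 30125) + 2*21*(84 + 21) = (-142 + 30125) + 2*21*105 = 29983 + 4410 = 34393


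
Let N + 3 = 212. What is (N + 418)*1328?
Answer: 832656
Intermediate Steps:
N = 209 (N = -3 + 212 = 209)
(N + 418)*1328 = (209 + 418)*1328 = 627*1328 = 832656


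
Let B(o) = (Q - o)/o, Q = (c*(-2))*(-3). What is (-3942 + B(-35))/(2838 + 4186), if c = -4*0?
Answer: -3943/7024 ≈ -0.56136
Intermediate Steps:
c = 0
Q = 0 (Q = (0*(-2))*(-3) = 0*(-3) = 0)
B(o) = -1 (B(o) = (0 - o)/o = (-o)/o = -1)
(-3942 + B(-35))/(2838 + 4186) = (-3942 - 1)/(2838 + 4186) = -3943/7024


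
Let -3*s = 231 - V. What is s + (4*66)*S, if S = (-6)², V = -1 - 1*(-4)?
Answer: 9428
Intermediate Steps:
V = 3 (V = -1 + 4 = 3)
S = 36
s = -76 (s = -(231 - 1*3)/3 = -(231 - 3)/3 = -⅓*228 = -76)
s + (4*66)*S = -76 + (4*66)*36 = -76 + 264*36 = -76 + 9504 = 9428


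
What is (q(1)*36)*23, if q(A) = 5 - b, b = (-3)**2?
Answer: -3312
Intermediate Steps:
b = 9
q(A) = -4 (q(A) = 5 - 1*9 = 5 - 9 = -4)
(q(1)*36)*23 = -4*36*23 = -144*23 = -3312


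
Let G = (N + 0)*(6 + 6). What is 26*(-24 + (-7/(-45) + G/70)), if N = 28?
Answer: -22282/45 ≈ -495.16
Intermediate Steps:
G = 336 (G = (28 + 0)*(6 + 6) = 28*12 = 336)
26*(-24 + (-7/(-45) + G/70)) = 26*(-24 + (-7/(-45) + 336/70)) = 26*(-24 + (-7*(-1/45) + 336*(1/70))) = 26*(-24 + (7/45 + 24/5)) = 26*(-24 + 223/45) = 26*(-857/45) = -22282/45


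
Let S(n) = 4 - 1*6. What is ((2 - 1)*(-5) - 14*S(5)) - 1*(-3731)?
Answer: 3754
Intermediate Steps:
S(n) = -2 (S(n) = 4 - 6 = -2)
((2 - 1)*(-5) - 14*S(5)) - 1*(-3731) = ((2 - 1)*(-5) - 14*(-2)) - 1*(-3731) = (1*(-5) + 28) + 3731 = (-5 + 28) + 3731 = 23 + 3731 = 3754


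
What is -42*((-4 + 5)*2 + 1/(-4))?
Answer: -147/2 ≈ -73.500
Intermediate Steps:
-42*((-4 + 5)*2 + 1/(-4)) = -42*(1*2 - 1/4) = -42*(2 - 1/4) = -42*7/4 = -147/2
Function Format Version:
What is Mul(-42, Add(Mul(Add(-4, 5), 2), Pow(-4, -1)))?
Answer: Rational(-147, 2) ≈ -73.500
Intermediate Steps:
Mul(-42, Add(Mul(Add(-4, 5), 2), Pow(-4, -1))) = Mul(-42, Add(Mul(1, 2), Rational(-1, 4))) = Mul(-42, Add(2, Rational(-1, 4))) = Mul(-42, Rational(7, 4)) = Rational(-147, 2)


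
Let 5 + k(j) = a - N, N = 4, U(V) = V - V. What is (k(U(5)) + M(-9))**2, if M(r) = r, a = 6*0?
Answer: 324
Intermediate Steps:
U(V) = 0
a = 0
k(j) = -9 (k(j) = -5 + (0 - 1*4) = -5 + (0 - 4) = -5 - 4 = -9)
(k(U(5)) + M(-9))**2 = (-9 - 9)**2 = (-18)**2 = 324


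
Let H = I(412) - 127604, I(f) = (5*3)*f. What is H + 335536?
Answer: 214112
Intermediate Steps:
I(f) = 15*f
H = -121424 (H = 15*412 - 127604 = 6180 - 127604 = -121424)
H + 335536 = -121424 + 335536 = 214112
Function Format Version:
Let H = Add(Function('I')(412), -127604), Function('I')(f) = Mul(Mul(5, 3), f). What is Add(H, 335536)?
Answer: 214112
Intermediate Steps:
Function('I')(f) = Mul(15, f)
H = -121424 (H = Add(Mul(15, 412), -127604) = Add(6180, -127604) = -121424)
Add(H, 335536) = Add(-121424, 335536) = 214112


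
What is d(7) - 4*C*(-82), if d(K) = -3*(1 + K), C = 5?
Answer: 1616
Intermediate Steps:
d(K) = -3 - 3*K
d(7) - 4*C*(-82) = (-3 - 3*7) - 4*5*(-82) = (-3 - 21) - 20*(-82) = -24 + 1640 = 1616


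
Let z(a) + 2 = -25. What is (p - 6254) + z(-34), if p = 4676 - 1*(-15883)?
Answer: 14278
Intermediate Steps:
p = 20559 (p = 4676 + 15883 = 20559)
z(a) = -27 (z(a) = -2 - 25 = -27)
(p - 6254) + z(-34) = (20559 - 6254) - 27 = 14305 - 27 = 14278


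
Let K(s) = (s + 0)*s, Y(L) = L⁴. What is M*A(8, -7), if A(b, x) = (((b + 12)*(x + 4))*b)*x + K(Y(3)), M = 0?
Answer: 0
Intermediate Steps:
K(s) = s² (K(s) = s*s = s²)
A(b, x) = 6561 + b*x*(4 + x)*(12 + b) (A(b, x) = (((b + 12)*(x + 4))*b)*x + (3⁴)² = (((12 + b)*(4 + x))*b)*x + 81² = (((4 + x)*(12 + b))*b)*x + 6561 = (b*(4 + x)*(12 + b))*x + 6561 = b*x*(4 + x)*(12 + b) + 6561 = 6561 + b*x*(4 + x)*(12 + b))
M*A(8, -7) = 0*(6561 + 8²*(-7)² + 4*(-7)*8² + 12*8*(-7)² + 48*8*(-7)) = 0*(6561 + 64*49 + 4*(-7)*64 + 12*8*49 - 2688) = 0*(6561 + 3136 - 1792 + 4704 - 2688) = 0*9921 = 0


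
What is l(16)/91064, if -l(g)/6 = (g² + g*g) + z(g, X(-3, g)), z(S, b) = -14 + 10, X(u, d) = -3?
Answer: -381/11383 ≈ -0.033471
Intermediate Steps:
z(S, b) = -4
l(g) = 24 - 12*g² (l(g) = -6*((g² + g*g) - 4) = -6*((g² + g²) - 4) = -6*(2*g² - 4) = -6*(-4 + 2*g²) = 24 - 12*g²)
l(16)/91064 = (24 - 12*16²)/91064 = (24 - 12*256)*(1/91064) = (24 - 3072)*(1/91064) = -3048*1/91064 = -381/11383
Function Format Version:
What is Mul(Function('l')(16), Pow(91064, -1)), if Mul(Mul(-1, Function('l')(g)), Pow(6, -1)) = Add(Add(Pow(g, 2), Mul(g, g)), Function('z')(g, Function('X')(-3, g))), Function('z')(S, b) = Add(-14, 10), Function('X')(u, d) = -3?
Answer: Rational(-381, 11383) ≈ -0.033471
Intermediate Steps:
Function('z')(S, b) = -4
Function('l')(g) = Add(24, Mul(-12, Pow(g, 2))) (Function('l')(g) = Mul(-6, Add(Add(Pow(g, 2), Mul(g, g)), -4)) = Mul(-6, Add(Add(Pow(g, 2), Pow(g, 2)), -4)) = Mul(-6, Add(Mul(2, Pow(g, 2)), -4)) = Mul(-6, Add(-4, Mul(2, Pow(g, 2)))) = Add(24, Mul(-12, Pow(g, 2))))
Mul(Function('l')(16), Pow(91064, -1)) = Mul(Add(24, Mul(-12, Pow(16, 2))), Pow(91064, -1)) = Mul(Add(24, Mul(-12, 256)), Rational(1, 91064)) = Mul(Add(24, -3072), Rational(1, 91064)) = Mul(-3048, Rational(1, 91064)) = Rational(-381, 11383)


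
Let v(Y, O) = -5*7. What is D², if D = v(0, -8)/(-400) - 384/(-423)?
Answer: 126045529/127238400 ≈ 0.99063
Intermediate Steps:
v(Y, O) = -35
D = 11227/11280 (D = -35/(-400) - 384/(-423) = -35*(-1/400) - 384*(-1/423) = 7/80 + 128/141 = 11227/11280 ≈ 0.99530)
D² = (11227/11280)² = 126045529/127238400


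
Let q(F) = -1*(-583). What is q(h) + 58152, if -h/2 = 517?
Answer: 58735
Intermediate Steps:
h = -1034 (h = -2*517 = -1034)
q(F) = 583
q(h) + 58152 = 583 + 58152 = 58735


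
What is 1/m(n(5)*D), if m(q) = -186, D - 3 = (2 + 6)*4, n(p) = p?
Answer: -1/186 ≈ -0.0053763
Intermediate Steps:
D = 35 (D = 3 + (2 + 6)*4 = 3 + 8*4 = 3 + 32 = 35)
1/m(n(5)*D) = 1/(-186) = -1/186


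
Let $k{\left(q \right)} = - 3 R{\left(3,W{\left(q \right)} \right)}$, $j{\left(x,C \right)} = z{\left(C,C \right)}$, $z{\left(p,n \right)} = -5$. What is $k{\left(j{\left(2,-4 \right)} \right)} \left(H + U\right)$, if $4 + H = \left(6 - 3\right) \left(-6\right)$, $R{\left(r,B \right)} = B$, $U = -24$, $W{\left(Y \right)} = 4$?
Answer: $552$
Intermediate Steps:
$j{\left(x,C \right)} = -5$
$k{\left(q \right)} = -12$ ($k{\left(q \right)} = \left(-3\right) 4 = -12$)
$H = -22$ ($H = -4 + \left(6 - 3\right) \left(-6\right) = -4 + 3 \left(-6\right) = -4 - 18 = -22$)
$k{\left(j{\left(2,-4 \right)} \right)} \left(H + U\right) = - 12 \left(-22 - 24\right) = \left(-12\right) \left(-46\right) = 552$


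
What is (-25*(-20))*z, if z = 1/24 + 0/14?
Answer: 125/6 ≈ 20.833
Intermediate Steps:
z = 1/24 (z = 1*(1/24) + 0*(1/14) = 1/24 + 0 = 1/24 ≈ 0.041667)
(-25*(-20))*z = -25*(-20)*(1/24) = 500*(1/24) = 125/6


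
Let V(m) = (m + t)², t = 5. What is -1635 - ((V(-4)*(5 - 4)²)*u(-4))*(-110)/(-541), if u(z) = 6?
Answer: -885195/541 ≈ -1636.2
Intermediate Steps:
V(m) = (5 + m)² (V(m) = (m + 5)² = (5 + m)²)
-1635 - ((V(-4)*(5 - 4)²)*u(-4))*(-110)/(-541) = -1635 - (((5 - 4)²*(5 - 4)²)*6)*(-110)/(-541) = -1635 - ((1²*1²)*6)*(-110)*(-1)/541 = -1635 - ((1*1)*6)*(-110)*(-1)/541 = -1635 - (1*6)*(-110)*(-1)/541 = -1635 - 6*(-110)*(-1)/541 = -1635 - (-660)*(-1)/541 = -1635 - 1*660/541 = -1635 - 660/541 = -885195/541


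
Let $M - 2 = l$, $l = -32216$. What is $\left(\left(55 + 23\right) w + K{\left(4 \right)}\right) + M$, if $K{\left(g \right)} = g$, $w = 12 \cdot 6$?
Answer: $-26594$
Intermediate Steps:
$M = -32214$ ($M = 2 - 32216 = -32214$)
$w = 72$
$\left(\left(55 + 23\right) w + K{\left(4 \right)}\right) + M = \left(\left(55 + 23\right) 72 + 4\right) - 32214 = \left(78 \cdot 72 + 4\right) - 32214 = \left(5616 + 4\right) - 32214 = 5620 - 32214 = -26594$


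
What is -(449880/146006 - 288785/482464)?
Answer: -87443280805/35221319392 ≈ -2.4827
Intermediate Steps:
-(449880/146006 - 288785/482464) = -(449880*(1/146006) - 288785*1/482464) = -(224940/73003 - 288785/482464) = -1*87443280805/35221319392 = -87443280805/35221319392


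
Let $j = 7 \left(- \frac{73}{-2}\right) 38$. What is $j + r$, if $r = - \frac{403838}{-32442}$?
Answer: $\frac{157691608}{16221} \approx 9721.5$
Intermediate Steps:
$j = 9709$ ($j = 7 \left(\left(-73\right) \left(- \frac{1}{2}\right)\right) 38 = 7 \cdot \frac{73}{2} \cdot 38 = \frac{511}{2} \cdot 38 = 9709$)
$r = \frac{201919}{16221}$ ($r = \left(-403838\right) \left(- \frac{1}{32442}\right) = \frac{201919}{16221} \approx 12.448$)
$j + r = 9709 + \frac{201919}{16221} = \frac{157691608}{16221}$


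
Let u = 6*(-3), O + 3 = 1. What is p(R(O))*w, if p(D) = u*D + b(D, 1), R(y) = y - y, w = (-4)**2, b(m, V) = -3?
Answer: -48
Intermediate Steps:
w = 16
O = -2 (O = -3 + 1 = -2)
u = -18
R(y) = 0
p(D) = -3 - 18*D (p(D) = -18*D - 3 = -3 - 18*D)
p(R(O))*w = (-3 - 18*0)*16 = (-3 + 0)*16 = -3*16 = -48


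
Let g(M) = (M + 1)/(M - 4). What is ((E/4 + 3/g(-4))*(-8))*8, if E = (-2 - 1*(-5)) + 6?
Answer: -656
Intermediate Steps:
E = 9 (E = (-2 + 5) + 6 = 3 + 6 = 9)
g(M) = (1 + M)/(-4 + M)
((E/4 + 3/g(-4))*(-8))*8 = ((9/4 + 3/(((1 - 4)/(-4 - 4))))*(-8))*8 = ((9*(¼) + 3/((-3/(-8))))*(-8))*8 = ((9/4 + 3/((-⅛*(-3))))*(-8))*8 = ((9/4 + 3/(3/8))*(-8))*8 = ((9/4 + 3*(8/3))*(-8))*8 = ((9/4 + 8)*(-8))*8 = ((41/4)*(-8))*8 = -82*8 = -656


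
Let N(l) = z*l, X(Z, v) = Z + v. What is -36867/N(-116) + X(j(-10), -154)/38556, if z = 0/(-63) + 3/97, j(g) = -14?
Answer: 547142915/53244 ≈ 10276.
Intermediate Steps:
z = 3/97 (z = 0*(-1/63) + 3*(1/97) = 0 + 3/97 = 3/97 ≈ 0.030928)
N(l) = 3*l/97
-36867/N(-116) + X(j(-10), -154)/38556 = -36867/((3/97)*(-116)) + (-14 - 154)/38556 = -36867/(-348/97) - 168*1/38556 = -36867*(-97/348) - 2/459 = 1192033/116 - 2/459 = 547142915/53244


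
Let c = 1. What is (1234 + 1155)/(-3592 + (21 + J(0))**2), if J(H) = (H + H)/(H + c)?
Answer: -2389/3151 ≈ -0.75817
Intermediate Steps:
J(H) = 2*H/(1 + H) (J(H) = (H + H)/(H + 1) = (2*H)/(1 + H) = 2*H/(1 + H))
(1234 + 1155)/(-3592 + (21 + J(0))**2) = (1234 + 1155)/(-3592 + (21 + 2*0/(1 + 0))**2) = 2389/(-3592 + (21 + 2*0/1)**2) = 2389/(-3592 + (21 + 2*0*1)**2) = 2389/(-3592 + (21 + 0)**2) = 2389/(-3592 + 21**2) = 2389/(-3592 + 441) = 2389/(-3151) = 2389*(-1/3151) = -2389/3151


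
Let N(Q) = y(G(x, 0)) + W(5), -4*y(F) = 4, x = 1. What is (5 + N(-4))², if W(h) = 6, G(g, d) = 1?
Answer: 100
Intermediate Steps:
y(F) = -1 (y(F) = -¼*4 = -1)
N(Q) = 5 (N(Q) = -1 + 6 = 5)
(5 + N(-4))² = (5 + 5)² = 10² = 100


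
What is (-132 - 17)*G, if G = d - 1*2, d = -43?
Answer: 6705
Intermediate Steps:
G = -45 (G = -43 - 1*2 = -43 - 2 = -45)
(-132 - 17)*G = (-132 - 17)*(-45) = -149*(-45) = 6705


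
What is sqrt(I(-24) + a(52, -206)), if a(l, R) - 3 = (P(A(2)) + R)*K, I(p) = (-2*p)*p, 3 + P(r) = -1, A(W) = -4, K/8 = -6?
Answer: sqrt(8931) ≈ 94.504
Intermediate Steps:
K = -48 (K = 8*(-6) = -48)
P(r) = -4 (P(r) = -3 - 1 = -4)
I(p) = -2*p**2
a(l, R) = 195 - 48*R (a(l, R) = 3 + (-4 + R)*(-48) = 3 + (192 - 48*R) = 195 - 48*R)
sqrt(I(-24) + a(52, -206)) = sqrt(-2*(-24)**2 + (195 - 48*(-206))) = sqrt(-2*576 + (195 + 9888)) = sqrt(-1152 + 10083) = sqrt(8931)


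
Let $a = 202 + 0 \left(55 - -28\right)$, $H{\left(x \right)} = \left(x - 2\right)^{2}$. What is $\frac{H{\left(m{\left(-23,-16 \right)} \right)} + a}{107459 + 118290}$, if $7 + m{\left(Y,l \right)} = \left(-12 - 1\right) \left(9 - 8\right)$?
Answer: $\frac{686}{225749} \approx 0.0030388$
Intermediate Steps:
$m{\left(Y,l \right)} = -20$ ($m{\left(Y,l \right)} = -7 + \left(-12 - 1\right) \left(9 - 8\right) = -7 - 13 = -20$)
$H{\left(x \right)} = \left(-2 + x\right)^{2}$
$a = 202$ ($a = 202 + 0 \left(55 + 28\right) = 202 + 0 \cdot 83 = 202 + 0 = 202$)
$\frac{H{\left(m{\left(-23,-16 \right)} \right)} + a}{107459 + 118290} = \frac{\left(-2 - 20\right)^{2} + 202}{107459 + 118290} = \frac{\left(-22\right)^{2} + 202}{225749} = \left(484 + 202\right) \frac{1}{225749} = 686 \cdot \frac{1}{225749} = \frac{686}{225749}$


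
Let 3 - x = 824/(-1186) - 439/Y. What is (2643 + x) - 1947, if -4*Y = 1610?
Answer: 333489141/477365 ≈ 698.60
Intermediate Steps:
Y = -805/2 (Y = -¼*1610 = -805/2 ≈ -402.50)
x = 1243101/477365 (x = 3 - (824/(-1186) - 439/(-805/2)) = 3 - (824*(-1/1186) - 439*(-2/805)) = 3 - (-412/593 + 878/805) = 3 - 1*188994/477365 = 3 - 188994/477365 = 1243101/477365 ≈ 2.6041)
(2643 + x) - 1947 = (2643 + 1243101/477365) - 1947 = 1262918796/477365 - 1947 = 333489141/477365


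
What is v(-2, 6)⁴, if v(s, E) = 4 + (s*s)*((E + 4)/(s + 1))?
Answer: 1679616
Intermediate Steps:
v(s, E) = 4 + s²*(4 + E)/(1 + s) (v(s, E) = 4 + s²*((4 + E)/(1 + s)) = 4 + s²*(4 + E)/(1 + s))
v(-2, 6)⁴ = ((4 + 4*(-2) + 4*(-2)² + 6*(-2)²)/(1 - 2))⁴ = ((4 - 8 + 4*4 + 6*4)/(-1))⁴ = (-(4 - 8 + 16 + 24))⁴ = (-1*36)⁴ = (-36)⁴ = 1679616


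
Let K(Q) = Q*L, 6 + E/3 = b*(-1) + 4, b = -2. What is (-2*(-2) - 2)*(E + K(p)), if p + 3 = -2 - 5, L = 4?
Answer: -80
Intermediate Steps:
E = 0 (E = -18 + 3*(-2*(-1) + 4) = -18 + 3*(2 + 4) = -18 + 3*6 = -18 + 18 = 0)
p = -10 (p = -3 + (-2 - 5) = -3 - 7 = -10)
K(Q) = 4*Q (K(Q) = Q*4 = 4*Q)
(-2*(-2) - 2)*(E + K(p)) = (-2*(-2) - 2)*(0 + 4*(-10)) = (4 - 2)*(0 - 40) = 2*(-40) = -80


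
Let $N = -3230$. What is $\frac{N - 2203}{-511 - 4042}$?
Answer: $\frac{5433}{4553} \approx 1.1933$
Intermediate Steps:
$\frac{N - 2203}{-511 - 4042} = \frac{-3230 - 2203}{-511 - 4042} = - \frac{5433}{-4553} = \left(-5433\right) \left(- \frac{1}{4553}\right) = \frac{5433}{4553}$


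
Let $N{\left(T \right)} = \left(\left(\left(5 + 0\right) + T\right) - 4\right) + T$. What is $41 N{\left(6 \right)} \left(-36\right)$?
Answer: $-19188$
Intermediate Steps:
$N{\left(T \right)} = 1 + 2 T$ ($N{\left(T \right)} = \left(\left(5 + T\right) - 4\right) + T = \left(1 + T\right) + T = 1 + 2 T$)
$41 N{\left(6 \right)} \left(-36\right) = 41 \left(1 + 2 \cdot 6\right) \left(-36\right) = 41 \left(1 + 12\right) \left(-36\right) = 41 \cdot 13 \left(-36\right) = 533 \left(-36\right) = -19188$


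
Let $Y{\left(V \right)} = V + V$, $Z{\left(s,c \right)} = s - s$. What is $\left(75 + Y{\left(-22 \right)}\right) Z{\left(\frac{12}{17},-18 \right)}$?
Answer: $0$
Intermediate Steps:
$Z{\left(s,c \right)} = 0$
$Y{\left(V \right)} = 2 V$
$\left(75 + Y{\left(-22 \right)}\right) Z{\left(\frac{12}{17},-18 \right)} = \left(75 + 2 \left(-22\right)\right) 0 = \left(75 - 44\right) 0 = 31 \cdot 0 = 0$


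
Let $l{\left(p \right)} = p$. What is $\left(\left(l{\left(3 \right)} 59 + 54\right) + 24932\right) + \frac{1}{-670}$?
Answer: $\frac{16859209}{670} \approx 25163.0$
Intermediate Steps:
$\left(\left(l{\left(3 \right)} 59 + 54\right) + 24932\right) + \frac{1}{-670} = \left(\left(3 \cdot 59 + 54\right) + 24932\right) + \frac{1}{-670} = \left(\left(177 + 54\right) + 24932\right) - \frac{1}{670} = \left(231 + 24932\right) - \frac{1}{670} = 25163 - \frac{1}{670} = \frac{16859209}{670}$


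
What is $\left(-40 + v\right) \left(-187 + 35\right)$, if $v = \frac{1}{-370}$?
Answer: $\frac{1124876}{185} \approx 6080.4$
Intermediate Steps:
$v = - \frac{1}{370} \approx -0.0027027$
$\left(-40 + v\right) \left(-187 + 35\right) = \left(-40 - \frac{1}{370}\right) \left(-187 + 35\right) = \left(- \frac{14801}{370}\right) \left(-152\right) = \frac{1124876}{185}$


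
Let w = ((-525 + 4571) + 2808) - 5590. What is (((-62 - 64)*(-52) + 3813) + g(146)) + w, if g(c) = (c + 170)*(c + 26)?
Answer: 65981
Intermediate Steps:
g(c) = (26 + c)*(170 + c) (g(c) = (170 + c)*(26 + c) = (26 + c)*(170 + c))
w = 1264 (w = (4046 + 2808) - 5590 = 6854 - 5590 = 1264)
(((-62 - 64)*(-52) + 3813) + g(146)) + w = (((-62 - 64)*(-52) + 3813) + (4420 + 146**2 + 196*146)) + 1264 = ((-126*(-52) + 3813) + (4420 + 21316 + 28616)) + 1264 = ((6552 + 3813) + 54352) + 1264 = (10365 + 54352) + 1264 = 64717 + 1264 = 65981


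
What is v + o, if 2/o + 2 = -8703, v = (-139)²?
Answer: 168189303/8705 ≈ 19321.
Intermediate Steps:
v = 19321
o = -2/8705 (o = 2/(-2 - 8703) = 2/(-8705) = 2*(-1/8705) = -2/8705 ≈ -0.00022975)
v + o = 19321 - 2/8705 = 168189303/8705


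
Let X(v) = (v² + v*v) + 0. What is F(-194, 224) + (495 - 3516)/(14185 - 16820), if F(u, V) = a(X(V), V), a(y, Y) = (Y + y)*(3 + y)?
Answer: 26595857307821/2635 ≈ 1.0093e+10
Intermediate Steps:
X(v) = 2*v² (X(v) = (v² + v²) + 0 = 2*v² + 0 = 2*v²)
a(y, Y) = (3 + y)*(Y + y)
F(u, V) = 2*V³ + 3*V + 4*V⁴ + 6*V² (F(u, V) = (2*V²)² + 3*V + 3*(2*V²) + V*(2*V²) = 4*V⁴ + 3*V + 6*V² + 2*V³ = 2*V³ + 3*V + 4*V⁴ + 6*V²)
F(-194, 224) + (495 - 3516)/(14185 - 16820) = 224*(3 + 2*224² + 4*224³ + 6*224) + (495 - 3516)/(14185 - 16820) = 224*(3 + 2*50176 + 4*11239424 + 1344) - 3021/(-2635) = 224*(3 + 100352 + 44957696 + 1344) - 3021*(-1/2635) = 224*45059395 + 3021/2635 = 10093304480 + 3021/2635 = 26595857307821/2635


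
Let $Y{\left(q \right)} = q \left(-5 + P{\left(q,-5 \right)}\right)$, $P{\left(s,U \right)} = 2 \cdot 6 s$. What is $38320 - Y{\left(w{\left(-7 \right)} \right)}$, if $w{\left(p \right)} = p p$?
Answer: $9753$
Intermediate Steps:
$w{\left(p \right)} = p^{2}$
$P{\left(s,U \right)} = 12 s$
$Y{\left(q \right)} = q \left(-5 + 12 q\right)$
$38320 - Y{\left(w{\left(-7 \right)} \right)} = 38320 - \left(-7\right)^{2} \left(-5 + 12 \left(-7\right)^{2}\right) = 38320 - 49 \left(-5 + 12 \cdot 49\right) = 38320 - 49 \left(-5 + 588\right) = 38320 - 49 \cdot 583 = 38320 - 28567 = 9753$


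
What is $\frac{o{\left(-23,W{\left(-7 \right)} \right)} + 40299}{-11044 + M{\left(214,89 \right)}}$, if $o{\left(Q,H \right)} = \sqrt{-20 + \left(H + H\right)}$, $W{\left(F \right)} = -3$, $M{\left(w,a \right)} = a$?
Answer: $- \frac{5757}{1565} - \frac{i \sqrt{26}}{10955} \approx -3.6786 - 0.00046545 i$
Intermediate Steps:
$o{\left(Q,H \right)} = \sqrt{-20 + 2 H}$
$\frac{o{\left(-23,W{\left(-7 \right)} \right)} + 40299}{-11044 + M{\left(214,89 \right)}} = \frac{\sqrt{-20 + 2 \left(-3\right)} + 40299}{-11044 + 89} = \frac{\sqrt{-20 - 6} + 40299}{-10955} = \left(\sqrt{-26} + 40299\right) \left(- \frac{1}{10955}\right) = \left(i \sqrt{26} + 40299\right) \left(- \frac{1}{10955}\right) = \left(40299 + i \sqrt{26}\right) \left(- \frac{1}{10955}\right) = - \frac{5757}{1565} - \frac{i \sqrt{26}}{10955}$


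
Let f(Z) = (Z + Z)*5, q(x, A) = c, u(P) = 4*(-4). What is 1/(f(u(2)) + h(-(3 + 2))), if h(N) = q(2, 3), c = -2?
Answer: -1/162 ≈ -0.0061728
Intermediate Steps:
u(P) = -16
q(x, A) = -2
h(N) = -2
f(Z) = 10*Z (f(Z) = (2*Z)*5 = 10*Z)
1/(f(u(2)) + h(-(3 + 2))) = 1/(10*(-16) - 2) = 1/(-160 - 2) = 1/(-162) = -1/162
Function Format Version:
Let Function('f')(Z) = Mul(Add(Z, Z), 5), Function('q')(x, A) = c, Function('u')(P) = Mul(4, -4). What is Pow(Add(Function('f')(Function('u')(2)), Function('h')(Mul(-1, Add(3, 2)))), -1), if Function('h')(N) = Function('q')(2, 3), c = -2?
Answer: Rational(-1, 162) ≈ -0.0061728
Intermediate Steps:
Function('u')(P) = -16
Function('q')(x, A) = -2
Function('h')(N) = -2
Function('f')(Z) = Mul(10, Z) (Function('f')(Z) = Mul(Mul(2, Z), 5) = Mul(10, Z))
Pow(Add(Function('f')(Function('u')(2)), Function('h')(Mul(-1, Add(3, 2)))), -1) = Pow(Add(Mul(10, -16), -2), -1) = Pow(Add(-160, -2), -1) = Pow(-162, -1) = Rational(-1, 162)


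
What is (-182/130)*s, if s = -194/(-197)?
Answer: -1358/985 ≈ -1.3787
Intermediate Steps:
s = 194/197 (s = -194*(-1/197) = 194/197 ≈ 0.98477)
(-182/130)*s = (-182/130)*(194/197) = ((1/130)*(-182))*(194/197) = -7/5*194/197 = -1358/985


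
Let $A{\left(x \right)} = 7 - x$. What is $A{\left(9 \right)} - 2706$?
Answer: $-2708$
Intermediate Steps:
$A{\left(9 \right)} - 2706 = \left(7 - 9\right) - 2706 = -2 - 2706 = -2708$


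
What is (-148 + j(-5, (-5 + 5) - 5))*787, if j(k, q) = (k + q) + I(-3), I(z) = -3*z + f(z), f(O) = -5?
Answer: -121198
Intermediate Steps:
I(z) = -5 - 3*z (I(z) = -3*z - 5 = -5 - 3*z)
j(k, q) = 4 + k + q (j(k, q) = (k + q) + (-5 - 3*(-3)) = (k + q) + (-5 + 9) = (k + q) + 4 = 4 + k + q)
(-148 + j(-5, (-5 + 5) - 5))*787 = (-148 + (4 - 5 + ((-5 + 5) - 5)))*787 = (-148 + (4 - 5 + (0 - 5)))*787 = (-148 + (4 - 5 - 5))*787 = (-148 - 6)*787 = -154*787 = -121198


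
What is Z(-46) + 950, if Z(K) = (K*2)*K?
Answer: 5182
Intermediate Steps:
Z(K) = 2*K**2 (Z(K) = (2*K)*K = 2*K**2)
Z(-46) + 950 = 2*(-46)**2 + 950 = 2*2116 + 950 = 4232 + 950 = 5182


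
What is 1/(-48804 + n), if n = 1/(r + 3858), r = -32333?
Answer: -28475/1389693901 ≈ -2.0490e-5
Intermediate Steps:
n = -1/28475 (n = 1/(-32333 + 3858) = 1/(-28475) = -1/28475 ≈ -3.5119e-5)
1/(-48804 + n) = 1/(-48804 - 1/28475) = 1/(-1389693901/28475) = -28475/1389693901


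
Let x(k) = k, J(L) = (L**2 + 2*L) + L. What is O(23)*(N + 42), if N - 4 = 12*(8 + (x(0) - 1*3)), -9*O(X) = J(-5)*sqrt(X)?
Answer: -1060*sqrt(23)/9 ≈ -564.84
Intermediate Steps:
J(L) = L**2 + 3*L
O(X) = -10*sqrt(X)/9 (O(X) = -(-5*(3 - 5))*sqrt(X)/9 = -(-5*(-2))*sqrt(X)/9 = -10*sqrt(X)/9)
N = 64 (N = 4 + 12*(8 + (0 - 1*3)) = 4 + 12*(8 + (0 - 3)) = 4 + 12*(8 - 3) = 4 + 12*5 = 4 + 60 = 64)
O(23)*(N + 42) = (-10*sqrt(23)/9)*(64 + 42) = -10*sqrt(23)/9*106 = -1060*sqrt(23)/9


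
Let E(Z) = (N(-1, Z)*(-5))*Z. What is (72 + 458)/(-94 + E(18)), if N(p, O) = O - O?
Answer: -265/47 ≈ -5.6383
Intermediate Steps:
N(p, O) = 0
E(Z) = 0 (E(Z) = (0*(-5))*Z = 0*Z = 0)
(72 + 458)/(-94 + E(18)) = (72 + 458)/(-94 + 0) = 530/(-94) = 530*(-1/94) = -265/47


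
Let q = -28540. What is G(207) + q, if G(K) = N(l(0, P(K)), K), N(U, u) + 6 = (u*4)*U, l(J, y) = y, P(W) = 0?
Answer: -28546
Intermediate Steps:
N(U, u) = -6 + 4*U*u (N(U, u) = -6 + (u*4)*U = -6 + (4*u)*U = -6 + 4*U*u)
G(K) = -6 (G(K) = -6 + 4*0*K = -6 + 0 = -6)
G(207) + q = -6 - 28540 = -28546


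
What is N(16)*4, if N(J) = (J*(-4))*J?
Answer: -4096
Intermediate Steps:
N(J) = -4*J² (N(J) = (-4*J)*J = -4*J²)
N(16)*4 = -4*16²*4 = -4*256*4 = -1024*4 = -4096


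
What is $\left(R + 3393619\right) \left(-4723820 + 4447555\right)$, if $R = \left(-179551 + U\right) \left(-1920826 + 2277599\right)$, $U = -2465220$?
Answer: $260677987905410460$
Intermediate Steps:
$R = -943582883983$ ($R = \left(-179551 - 2465220\right) \left(-1920826 + 2277599\right) = \left(-2644771\right) 356773 = -943582883983$)
$\left(R + 3393619\right) \left(-4723820 + 4447555\right) = \left(-943582883983 + 3393619\right) \left(-4723820 + 4447555\right) = \left(-943579490364\right) \left(-276265\right) = 260677987905410460$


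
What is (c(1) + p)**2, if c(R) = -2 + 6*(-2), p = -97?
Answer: 12321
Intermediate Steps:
c(R) = -14 (c(R) = -2 - 12 = -14)
(c(1) + p)**2 = (-14 - 97)**2 = (-111)**2 = 12321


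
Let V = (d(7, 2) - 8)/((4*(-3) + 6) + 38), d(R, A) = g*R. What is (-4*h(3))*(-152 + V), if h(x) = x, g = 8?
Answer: 1806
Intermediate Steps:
d(R, A) = 8*R
V = 3/2 (V = (8*7 - 8)/((4*(-3) + 6) + 38) = (56 - 8)/((-12 + 6) + 38) = 48/(-6 + 38) = 48/32 = 48*(1/32) = 3/2 ≈ 1.5000)
(-4*h(3))*(-152 + V) = (-4*3)*(-152 + 3/2) = -12*(-301/2) = 1806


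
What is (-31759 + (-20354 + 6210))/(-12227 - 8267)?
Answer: 45903/20494 ≈ 2.2398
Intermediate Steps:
(-31759 + (-20354 + 6210))/(-12227 - 8267) = (-31759 - 14144)/(-20494) = -45903*(-1/20494) = 45903/20494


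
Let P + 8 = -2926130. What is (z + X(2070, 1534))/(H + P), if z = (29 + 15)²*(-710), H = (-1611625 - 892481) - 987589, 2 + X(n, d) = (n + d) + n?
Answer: 1368888/6417833 ≈ 0.21329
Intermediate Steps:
X(n, d) = -2 + d + 2*n (X(n, d) = -2 + ((n + d) + n) = -2 + ((d + n) + n) = -2 + (d + 2*n) = -2 + d + 2*n)
H = -3491695 (H = -2504106 - 987589 = -3491695)
z = -1374560 (z = 44²*(-710) = 1936*(-710) = -1374560)
P = -2926138 (P = -8 - 2926130 = -2926138)
(z + X(2070, 1534))/(H + P) = (-1374560 + (-2 + 1534 + 2*2070))/(-3491695 - 2926138) = (-1374560 + (-2 + 1534 + 4140))/(-6417833) = (-1374560 + 5672)*(-1/6417833) = -1368888*(-1/6417833) = 1368888/6417833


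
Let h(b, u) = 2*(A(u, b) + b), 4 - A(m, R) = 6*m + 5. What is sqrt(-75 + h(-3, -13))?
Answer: sqrt(73) ≈ 8.5440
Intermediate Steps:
A(m, R) = -1 - 6*m (A(m, R) = 4 - (6*m + 5) = 4 - (5 + 6*m) = 4 + (-5 - 6*m) = -1 - 6*m)
h(b, u) = -2 - 12*u + 2*b (h(b, u) = 2*((-1 - 6*u) + b) = 2*(-1 + b - 6*u) = -2 - 12*u + 2*b)
sqrt(-75 + h(-3, -13)) = sqrt(-75 + (-2 - 12*(-13) + 2*(-3))) = sqrt(-75 + (-2 + 156 - 6)) = sqrt(-75 + 148) = sqrt(73)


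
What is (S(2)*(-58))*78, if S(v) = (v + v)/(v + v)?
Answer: -4524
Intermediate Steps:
S(v) = 1 (S(v) = (2*v)/((2*v)) = (2*v)*(1/(2*v)) = 1)
(S(2)*(-58))*78 = (1*(-58))*78 = -58*78 = -4524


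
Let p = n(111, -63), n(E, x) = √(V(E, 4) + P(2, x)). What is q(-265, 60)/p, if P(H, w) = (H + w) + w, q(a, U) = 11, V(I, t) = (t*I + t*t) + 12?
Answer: 11*√87/174 ≈ 0.58966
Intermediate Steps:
V(I, t) = 12 + t² + I*t (V(I, t) = (I*t + t²) + 12 = (t² + I*t) + 12 = 12 + t² + I*t)
P(H, w) = H + 2*w
n(E, x) = √(30 + 2*x + 4*E) (n(E, x) = √((12 + 4² + E*4) + (2 + 2*x)) = √((12 + 16 + 4*E) + (2 + 2*x)) = √((28 + 4*E) + (2 + 2*x)) = √(30 + 2*x + 4*E))
p = 2*√87 (p = √(30 + 2*(-63) + 4*111) = √(30 - 126 + 444) = √348 = 2*√87 ≈ 18.655)
q(-265, 60)/p = 11/((2*√87)) = 11*(√87/174) = 11*√87/174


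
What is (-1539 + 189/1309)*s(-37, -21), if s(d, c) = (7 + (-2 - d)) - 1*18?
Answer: -6906384/187 ≈ -36933.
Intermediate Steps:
s(d, c) = -13 - d (s(d, c) = (5 - d) - 18 = -13 - d)
(-1539 + 189/1309)*s(-37, -21) = (-1539 + 189/1309)*(-13 - 1*(-37)) = (-1539 + 189*(1/1309))*(-13 + 37) = (-1539 + 27/187)*24 = -287766/187*24 = -6906384/187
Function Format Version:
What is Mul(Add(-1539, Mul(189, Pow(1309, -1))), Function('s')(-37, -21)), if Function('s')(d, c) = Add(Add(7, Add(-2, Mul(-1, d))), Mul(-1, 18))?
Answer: Rational(-6906384, 187) ≈ -36933.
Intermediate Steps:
Function('s')(d, c) = Add(-13, Mul(-1, d)) (Function('s')(d, c) = Add(Add(5, Mul(-1, d)), -18) = Add(-13, Mul(-1, d)))
Mul(Add(-1539, Mul(189, Pow(1309, -1))), Function('s')(-37, -21)) = Mul(Add(-1539, Mul(189, Pow(1309, -1))), Add(-13, Mul(-1, -37))) = Mul(Add(-1539, Mul(189, Rational(1, 1309))), Add(-13, 37)) = Mul(Add(-1539, Rational(27, 187)), 24) = Mul(Rational(-287766, 187), 24) = Rational(-6906384, 187)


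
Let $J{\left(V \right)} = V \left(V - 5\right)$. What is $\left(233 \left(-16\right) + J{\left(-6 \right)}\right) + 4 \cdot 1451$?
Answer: $2142$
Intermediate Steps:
$J{\left(V \right)} = V \left(-5 + V\right)$
$\left(233 \left(-16\right) + J{\left(-6 \right)}\right) + 4 \cdot 1451 = \left(233 \left(-16\right) - 6 \left(-5 - 6\right)\right) + 4 \cdot 1451 = \left(-3728 - -66\right) + 5804 = \left(-3728 + 66\right) + 5804 = -3662 + 5804 = 2142$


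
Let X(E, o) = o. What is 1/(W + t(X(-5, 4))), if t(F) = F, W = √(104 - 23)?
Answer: 1/13 ≈ 0.076923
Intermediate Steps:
W = 9 (W = √81 = 9)
1/(W + t(X(-5, 4))) = 1/(9 + 4) = 1/13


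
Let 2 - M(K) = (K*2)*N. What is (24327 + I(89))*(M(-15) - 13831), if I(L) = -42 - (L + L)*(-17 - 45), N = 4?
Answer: -484215589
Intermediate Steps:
I(L) = -42 + 124*L (I(L) = -42 - 2*L*(-62) = -42 - (-124)*L = -42 + 124*L)
M(K) = 2 - 8*K (M(K) = 2 - K*2*4 = 2 - 2*K*4 = 2 - 8*K)
(24327 + I(89))*(M(-15) - 13831) = (24327 + (-42 + 124*89))*((2 - 8*(-15)) - 13831) = (24327 + (-42 + 11036))*((2 + 120) - 13831) = (24327 + 10994)*(122 - 13831) = 35321*(-13709) = -484215589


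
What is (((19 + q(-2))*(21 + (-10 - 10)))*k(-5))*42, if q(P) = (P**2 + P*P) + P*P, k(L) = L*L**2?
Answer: -162750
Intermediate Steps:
k(L) = L**3
q(P) = 3*P**2 (q(P) = (P**2 + P**2) + P**2 = 2*P**2 + P**2 = 3*P**2)
(((19 + q(-2))*(21 + (-10 - 10)))*k(-5))*42 = (((19 + 3*(-2)**2)*(21 + (-10 - 10)))*(-5)**3)*42 = (((19 + 3*4)*(21 - 20))*(-125))*42 = (((19 + 12)*1)*(-125))*42 = ((31*1)*(-125))*42 = (31*(-125))*42 = -3875*42 = -162750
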